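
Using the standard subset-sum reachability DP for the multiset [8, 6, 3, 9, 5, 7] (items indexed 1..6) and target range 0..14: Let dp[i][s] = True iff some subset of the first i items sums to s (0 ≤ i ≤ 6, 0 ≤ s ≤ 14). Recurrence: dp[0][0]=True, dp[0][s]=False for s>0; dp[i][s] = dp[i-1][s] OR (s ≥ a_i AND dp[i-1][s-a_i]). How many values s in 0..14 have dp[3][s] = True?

i\s   0   1   2   3   4   5   6   7   8   9  10  11  12  13  14
  0   T   F   F   F   F   F   F   F   F   F   F   F   F   F   F
  1   T   F   F   F   F   F   F   F   T   F   F   F   F   F   F
  2   T   F   F   F   F   F   T   F   T   F   F   F   F   F   T
  3   T   F   F   T   F   F   T   F   T   T   F   T   F   F   T
  4   T   F   F   T   F   F   T   F   T   T   F   T   T   F   T
  5   T   F   F   T   F   T   T   F   T   T   F   T   T   T   T
  6   T   F   F   T   F   T   T   T   T   T   T   T   T   T   T

7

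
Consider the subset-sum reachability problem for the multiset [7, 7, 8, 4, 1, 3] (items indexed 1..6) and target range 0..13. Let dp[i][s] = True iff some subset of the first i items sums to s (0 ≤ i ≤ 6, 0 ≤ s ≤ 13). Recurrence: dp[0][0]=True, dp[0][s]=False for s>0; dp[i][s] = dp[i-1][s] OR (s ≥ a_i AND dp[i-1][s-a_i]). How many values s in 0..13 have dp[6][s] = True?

12

i\s   0   1   2   3   4   5   6   7   8   9  10  11  12  13
  0   T   F   F   F   F   F   F   F   F   F   F   F   F   F
  1   T   F   F   F   F   F   F   T   F   F   F   F   F   F
  2   T   F   F   F   F   F   F   T   F   F   F   F   F   F
  3   T   F   F   F   F   F   F   T   T   F   F   F   F   F
  4   T   F   F   F   T   F   F   T   T   F   F   T   T   F
  5   T   T   F   F   T   T   F   T   T   T   F   T   T   T
  6   T   T   F   T   T   T   F   T   T   T   T   T   T   T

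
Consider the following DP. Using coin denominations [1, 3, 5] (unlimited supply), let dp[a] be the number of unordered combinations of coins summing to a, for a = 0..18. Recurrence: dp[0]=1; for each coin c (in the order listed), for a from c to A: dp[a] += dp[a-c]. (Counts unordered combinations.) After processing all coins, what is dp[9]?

after  coin     0     1     2     3     4     5     6     7     8     9    10    11    12    13    14    15    16    17    18
          1     1     1     1     1     1     1     1     1     1     1     1     1     1     1     1     1     1     1     1
          3     1     1     1     2     2     2     3     3     3     4     4     4     5     5     5     6     6     6     7
          5     1     1     1     2     2     3     4     4     5     6     7     8     9    10    11    13    14    15    17

6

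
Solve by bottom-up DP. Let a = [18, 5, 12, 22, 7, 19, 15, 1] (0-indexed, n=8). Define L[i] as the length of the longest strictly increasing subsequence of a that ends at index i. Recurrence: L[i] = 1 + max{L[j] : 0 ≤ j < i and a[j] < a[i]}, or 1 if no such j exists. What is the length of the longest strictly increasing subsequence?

   i    0    1    2    3    4    5    6    7
a[i]   18    5   12   22    7   19   15    1
L[i]    1    1    2    3    2    3    3    1

3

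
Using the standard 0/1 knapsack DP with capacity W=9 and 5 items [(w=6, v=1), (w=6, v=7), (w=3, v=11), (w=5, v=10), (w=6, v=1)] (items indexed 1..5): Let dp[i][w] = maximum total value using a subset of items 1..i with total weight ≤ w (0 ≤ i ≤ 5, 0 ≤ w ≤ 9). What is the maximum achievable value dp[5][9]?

21

i\w   0   1   2   3   4   5   6   7   8   9
  0   0   0   0   0   0   0   0   0   0   0
  1   0   0   0   0   0   0   1   1   1   1
  2   0   0   0   0   0   0   7   7   7   7
  3   0   0   0  11  11  11  11  11  11  18
  4   0   0   0  11  11  11  11  11  21  21
  5   0   0   0  11  11  11  11  11  21  21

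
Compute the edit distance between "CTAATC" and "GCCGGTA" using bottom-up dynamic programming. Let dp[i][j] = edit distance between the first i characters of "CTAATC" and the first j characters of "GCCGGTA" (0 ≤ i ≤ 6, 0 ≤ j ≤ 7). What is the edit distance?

5

   ''  G  C  C  G  G  T  A
''  0  1  2  3  4  5  6  7
 C  1  1  1  2  3  4  5  6
 T  2  2  2  2  3  4  4  5
 A  3  3  3  3  3  4  5  4
 A  4  4  4  4  4  4  5  5
 T  5  5  5  5  5  5  4  5
 C  6  6  5  5  6  6  5  5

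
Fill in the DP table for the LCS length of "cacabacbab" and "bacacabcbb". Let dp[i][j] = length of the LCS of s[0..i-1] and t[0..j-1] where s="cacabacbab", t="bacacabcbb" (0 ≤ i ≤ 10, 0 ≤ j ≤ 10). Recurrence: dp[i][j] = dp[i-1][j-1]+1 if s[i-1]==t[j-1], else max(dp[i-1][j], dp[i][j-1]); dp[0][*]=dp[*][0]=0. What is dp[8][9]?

7

   ''  b  a  c  a  c  a  b  c  b  b
''  0  0  0  0  0  0  0  0  0  0  0
 c  0  0  0  1  1  1  1  1  1  1  1
 a  0  0  1  1  2  2  2  2  2  2  2
 c  0  0  1  2  2  3  3  3  3  3  3
 a  0  0  1  2  3  3  4  4  4  4  4
 b  0  1  1  2  3  3  4  5  5  5  5
 a  0  1  2  2  3  3  4  5  5  5  5
 c  0  1  2  3  3  4  4  5  6  6  6
 b  0  1  2  3  3  4  4  5  6  7  7
 a  0  1  2  3  4  4  5  5  6  7  7
 b  0  1  2  3  4  4  5  6  6  7  8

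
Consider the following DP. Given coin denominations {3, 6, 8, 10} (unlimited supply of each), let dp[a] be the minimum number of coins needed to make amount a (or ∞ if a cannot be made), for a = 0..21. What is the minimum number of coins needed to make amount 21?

3

 a  0  1  2  3  4  5  6  7  8  9 10 11 12 13 14 15 16 17 18 19 20 21
dp  0  -  -  1  -  -  1  -  1  2  1  2  2  2  2  3  2  3  2  3  2  3
(- denotes ∞ / unreachable)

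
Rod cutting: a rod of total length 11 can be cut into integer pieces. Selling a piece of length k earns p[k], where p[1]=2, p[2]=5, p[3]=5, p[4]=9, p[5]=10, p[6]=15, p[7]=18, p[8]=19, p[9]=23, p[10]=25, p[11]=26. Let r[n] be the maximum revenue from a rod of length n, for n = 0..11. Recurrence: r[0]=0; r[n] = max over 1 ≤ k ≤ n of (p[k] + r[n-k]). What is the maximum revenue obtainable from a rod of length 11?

28

   n    0    1    2    3    4    5    6    7    8    9   10   11
r[n]    0    2    5    7   10   12   15   18   20   23   25   28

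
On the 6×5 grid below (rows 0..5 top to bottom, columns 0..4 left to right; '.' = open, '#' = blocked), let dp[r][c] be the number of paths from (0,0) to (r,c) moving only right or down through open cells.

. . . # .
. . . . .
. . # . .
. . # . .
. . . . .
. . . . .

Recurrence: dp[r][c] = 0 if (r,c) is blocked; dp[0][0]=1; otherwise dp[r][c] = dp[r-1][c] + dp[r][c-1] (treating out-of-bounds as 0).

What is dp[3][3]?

r\c   0   1   2   3   4
  0   1   1   1   0   0
  1   1   2   3   3   3
  2   1   3   0   3   6
  3   1   4   0   3   9
  4   1   5   5   8  17
  5   1   6  11  19  36

3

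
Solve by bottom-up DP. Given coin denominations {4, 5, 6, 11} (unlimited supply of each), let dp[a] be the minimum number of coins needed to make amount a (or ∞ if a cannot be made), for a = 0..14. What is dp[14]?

3

 a  0  1  2  3  4  5  6  7  8  9 10 11 12 13 14
dp  0  -  -  -  1  1  1  -  2  2  2  1  2  3  3
(- denotes ∞ / unreachable)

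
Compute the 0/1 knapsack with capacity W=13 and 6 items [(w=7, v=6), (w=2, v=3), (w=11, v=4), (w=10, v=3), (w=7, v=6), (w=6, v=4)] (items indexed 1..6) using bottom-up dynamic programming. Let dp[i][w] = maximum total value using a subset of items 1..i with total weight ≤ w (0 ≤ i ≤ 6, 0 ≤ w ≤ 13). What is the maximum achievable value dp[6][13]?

10

i\w   0   1   2   3   4   5   6   7   8   9  10  11  12  13
  0   0   0   0   0   0   0   0   0   0   0   0   0   0   0
  1   0   0   0   0   0   0   0   6   6   6   6   6   6   6
  2   0   0   3   3   3   3   3   6   6   9   9   9   9   9
  3   0   0   3   3   3   3   3   6   6   9   9   9   9   9
  4   0   0   3   3   3   3   3   6   6   9   9   9   9   9
  5   0   0   3   3   3   3   3   6   6   9   9   9   9   9
  6   0   0   3   3   3   3   4   6   7   9   9   9   9  10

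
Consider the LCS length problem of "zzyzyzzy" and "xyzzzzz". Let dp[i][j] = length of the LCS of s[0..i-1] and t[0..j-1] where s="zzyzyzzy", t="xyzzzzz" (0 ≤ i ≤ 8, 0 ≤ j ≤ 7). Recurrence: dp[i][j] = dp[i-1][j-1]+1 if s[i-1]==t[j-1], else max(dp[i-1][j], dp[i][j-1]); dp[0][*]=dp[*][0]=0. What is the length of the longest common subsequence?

   ''  x  y  z  z  z  z  z
''  0  0  0  0  0  0  0  0
 z  0  0  0  1  1  1  1  1
 z  0  0  0  1  2  2  2  2
 y  0  0  1  1  2  2  2  2
 z  0  0  1  2  2  3  3  3
 y  0  0  1  2  2  3  3  3
 z  0  0  1  2  3  3  4  4
 z  0  0  1  2  3  4  4  5
 y  0  0  1  2  3  4  4  5

5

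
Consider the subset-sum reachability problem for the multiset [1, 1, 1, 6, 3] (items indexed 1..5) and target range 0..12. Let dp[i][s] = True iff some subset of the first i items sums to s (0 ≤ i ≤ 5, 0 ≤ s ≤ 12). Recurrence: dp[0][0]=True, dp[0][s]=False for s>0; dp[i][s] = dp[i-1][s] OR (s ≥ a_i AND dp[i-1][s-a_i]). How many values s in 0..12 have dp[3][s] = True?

4

i\s   0   1   2   3   4   5   6   7   8   9  10  11  12
  0   T   F   F   F   F   F   F   F   F   F   F   F   F
  1   T   T   F   F   F   F   F   F   F   F   F   F   F
  2   T   T   T   F   F   F   F   F   F   F   F   F   F
  3   T   T   T   T   F   F   F   F   F   F   F   F   F
  4   T   T   T   T   F   F   T   T   T   T   F   F   F
  5   T   T   T   T   T   T   T   T   T   T   T   T   T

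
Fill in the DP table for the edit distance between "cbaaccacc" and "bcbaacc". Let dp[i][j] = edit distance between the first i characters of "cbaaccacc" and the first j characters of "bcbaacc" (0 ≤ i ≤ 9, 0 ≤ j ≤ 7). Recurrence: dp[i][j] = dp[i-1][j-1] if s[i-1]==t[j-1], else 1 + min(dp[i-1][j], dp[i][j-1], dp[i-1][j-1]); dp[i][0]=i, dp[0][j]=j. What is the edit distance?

4

   ''  b  c  b  a  a  c  c
''  0  1  2  3  4  5  6  7
 c  1  1  1  2  3  4  5  6
 b  2  1  2  1  2  3  4  5
 a  3  2  2  2  1  2  3  4
 a  4  3  3  3  2  1  2  3
 c  5  4  3  4  3  2  1  2
 c  6  5  4  4  4  3  2  1
 a  7  6  5  5  4  4  3  2
 c  8  7  6  6  5  5  4  3
 c  9  8  7  7  6  6  5  4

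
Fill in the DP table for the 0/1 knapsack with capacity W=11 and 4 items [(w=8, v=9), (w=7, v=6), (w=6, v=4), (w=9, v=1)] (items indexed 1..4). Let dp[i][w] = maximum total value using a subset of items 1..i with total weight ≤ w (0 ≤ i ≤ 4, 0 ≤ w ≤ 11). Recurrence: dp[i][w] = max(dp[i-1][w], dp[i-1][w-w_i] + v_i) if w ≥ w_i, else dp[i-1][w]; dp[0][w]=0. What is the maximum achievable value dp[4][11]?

9

i\w   0   1   2   3   4   5   6   7   8   9  10  11
  0   0   0   0   0   0   0   0   0   0   0   0   0
  1   0   0   0   0   0   0   0   0   9   9   9   9
  2   0   0   0   0   0   0   0   6   9   9   9   9
  3   0   0   0   0   0   0   4   6   9   9   9   9
  4   0   0   0   0   0   0   4   6   9   9   9   9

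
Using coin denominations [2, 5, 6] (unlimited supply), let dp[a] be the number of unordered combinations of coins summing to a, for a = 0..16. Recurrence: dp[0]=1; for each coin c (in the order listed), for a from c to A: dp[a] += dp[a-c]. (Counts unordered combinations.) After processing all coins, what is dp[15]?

after  coin     0     1     2     3     4     5     6     7     8     9    10    11    12    13    14    15    16
          2     1     0     1     0     1     0     1     0     1     0     1     0     1     0     1     0     1
          5     1     0     1     0     1     1     1     1     1     1     2     1     2     1     2     2     2
          6     1     0     1     0     1     1     2     1     2     1     3     2     4     2     4     3     5

3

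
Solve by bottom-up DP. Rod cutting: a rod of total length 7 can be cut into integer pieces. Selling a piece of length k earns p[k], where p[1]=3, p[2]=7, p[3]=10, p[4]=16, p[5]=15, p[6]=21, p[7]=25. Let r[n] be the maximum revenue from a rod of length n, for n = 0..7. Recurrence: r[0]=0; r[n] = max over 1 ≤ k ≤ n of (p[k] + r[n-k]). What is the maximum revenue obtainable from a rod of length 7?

   n    0    1    2    3    4    5    6    7
r[n]    0    3    7   10   16   19   23   26

26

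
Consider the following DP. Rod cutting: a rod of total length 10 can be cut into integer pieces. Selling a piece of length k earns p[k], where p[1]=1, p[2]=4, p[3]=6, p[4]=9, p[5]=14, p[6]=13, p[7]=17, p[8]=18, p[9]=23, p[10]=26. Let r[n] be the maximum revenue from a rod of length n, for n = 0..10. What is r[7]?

18

   n    0    1    2    3    4    5    6    7    8    9   10
r[n]    0    1    4    6    9   14   15   18   20   23   28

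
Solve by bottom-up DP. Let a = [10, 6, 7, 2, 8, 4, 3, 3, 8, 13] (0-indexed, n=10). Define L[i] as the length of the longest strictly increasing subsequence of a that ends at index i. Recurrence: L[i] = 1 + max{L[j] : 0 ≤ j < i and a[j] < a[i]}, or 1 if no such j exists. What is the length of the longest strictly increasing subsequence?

   i    0    1    2    3    4    5    6    7    8    9
a[i]   10    6    7    2    8    4    3    3    8   13
L[i]    1    1    2    1    3    2    2    2    3    4

4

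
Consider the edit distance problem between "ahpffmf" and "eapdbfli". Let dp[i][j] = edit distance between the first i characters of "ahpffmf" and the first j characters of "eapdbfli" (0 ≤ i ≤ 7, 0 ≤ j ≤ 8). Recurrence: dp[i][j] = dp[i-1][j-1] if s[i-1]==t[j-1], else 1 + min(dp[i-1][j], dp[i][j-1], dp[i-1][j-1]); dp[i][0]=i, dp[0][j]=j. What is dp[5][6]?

4

   ''  e  a  p  d  b  f  l  i
''  0  1  2  3  4  5  6  7  8
 a  1  1  1  2  3  4  5  6  7
 h  2  2  2  2  3  4  5  6  7
 p  3  3  3  2  3  4  5  6  7
 f  4  4  4  3  3  4  4  5  6
 f  5  5  5  4  4  4  4  5  6
 m  6  6  6  5  5  5  5  5  6
 f  7  7  7  6  6  6  5  6  6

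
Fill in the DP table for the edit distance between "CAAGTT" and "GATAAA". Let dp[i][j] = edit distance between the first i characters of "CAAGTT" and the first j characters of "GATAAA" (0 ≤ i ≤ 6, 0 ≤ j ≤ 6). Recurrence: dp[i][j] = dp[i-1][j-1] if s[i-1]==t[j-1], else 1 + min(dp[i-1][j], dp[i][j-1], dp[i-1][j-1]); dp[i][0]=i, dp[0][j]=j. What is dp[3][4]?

2

   ''  G  A  T  A  A  A
''  0  1  2  3  4  5  6
 C  1  1  2  3  4  5  6
 A  2  2  1  2  3  4  5
 A  3  3  2  2  2  3  4
 G  4  3  3  3  3  3  4
 T  5  4  4  3  4  4  4
 T  6  5  5  4  4  5  5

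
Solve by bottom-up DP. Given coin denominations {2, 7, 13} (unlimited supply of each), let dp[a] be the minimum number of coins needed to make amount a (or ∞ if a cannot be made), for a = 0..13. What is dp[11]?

 a  0  1  2  3  4  5  6  7  8  9 10 11 12 13
dp  0  -  1  -  2  -  3  1  4  2  5  3  6  1
(- denotes ∞ / unreachable)

3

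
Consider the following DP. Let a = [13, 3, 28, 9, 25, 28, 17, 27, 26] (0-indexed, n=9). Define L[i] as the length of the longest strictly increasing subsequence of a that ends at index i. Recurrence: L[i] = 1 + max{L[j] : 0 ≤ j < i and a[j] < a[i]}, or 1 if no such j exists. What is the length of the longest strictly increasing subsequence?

4

   i    0    1    2    3    4    5    6    7    8
a[i]   13    3   28    9   25   28   17   27   26
L[i]    1    1    2    2    3    4    3    4    4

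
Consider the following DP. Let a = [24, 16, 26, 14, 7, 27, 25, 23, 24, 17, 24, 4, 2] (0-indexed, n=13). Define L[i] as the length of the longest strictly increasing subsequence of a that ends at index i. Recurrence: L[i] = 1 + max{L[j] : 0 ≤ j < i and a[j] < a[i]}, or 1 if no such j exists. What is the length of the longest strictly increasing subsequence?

   i    0    1    2    3    4    5    6    7    8    9   10   11   12
a[i]   24   16   26   14    7   27   25   23   24   17   24    4    2
L[i]    1    1    2    1    1    3    2    2    3    2    3    1    1

3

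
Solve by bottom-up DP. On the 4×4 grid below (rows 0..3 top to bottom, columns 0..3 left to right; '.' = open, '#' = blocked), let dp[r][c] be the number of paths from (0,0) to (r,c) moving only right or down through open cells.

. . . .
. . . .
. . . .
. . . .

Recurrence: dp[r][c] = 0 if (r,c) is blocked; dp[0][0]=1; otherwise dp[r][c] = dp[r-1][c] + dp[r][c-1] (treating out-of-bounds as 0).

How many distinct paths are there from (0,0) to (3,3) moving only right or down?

r\c   0   1   2   3
  0   1   1   1   1
  1   1   2   3   4
  2   1   3   6  10
  3   1   4  10  20

20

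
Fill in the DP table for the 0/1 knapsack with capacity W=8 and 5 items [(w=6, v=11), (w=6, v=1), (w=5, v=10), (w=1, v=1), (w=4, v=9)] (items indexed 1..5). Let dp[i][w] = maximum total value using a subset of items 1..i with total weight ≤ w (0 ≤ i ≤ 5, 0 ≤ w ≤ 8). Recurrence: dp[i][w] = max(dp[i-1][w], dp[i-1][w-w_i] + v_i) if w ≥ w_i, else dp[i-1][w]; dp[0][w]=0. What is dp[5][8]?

i\w   0   1   2   3   4   5   6   7   8
  0   0   0   0   0   0   0   0   0   0
  1   0   0   0   0   0   0  11  11  11
  2   0   0   0   0   0   0  11  11  11
  3   0   0   0   0   0  10  11  11  11
  4   0   1   1   1   1  10  11  12  12
  5   0   1   1   1   9  10  11  12  12

12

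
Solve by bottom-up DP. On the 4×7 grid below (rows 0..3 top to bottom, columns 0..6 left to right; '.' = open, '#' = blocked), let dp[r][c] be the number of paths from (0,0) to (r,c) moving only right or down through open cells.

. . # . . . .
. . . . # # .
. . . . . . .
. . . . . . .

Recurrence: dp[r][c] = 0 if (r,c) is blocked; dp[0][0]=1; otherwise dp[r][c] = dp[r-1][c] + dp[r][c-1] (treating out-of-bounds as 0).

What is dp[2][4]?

7

r\c   0   1   2   3   4   5   6
  0   1   1   0   0   0   0   0
  1   1   2   2   2   0   0   0
  2   1   3   5   7   7   7   7
  3   1   4   9  16  23  30  37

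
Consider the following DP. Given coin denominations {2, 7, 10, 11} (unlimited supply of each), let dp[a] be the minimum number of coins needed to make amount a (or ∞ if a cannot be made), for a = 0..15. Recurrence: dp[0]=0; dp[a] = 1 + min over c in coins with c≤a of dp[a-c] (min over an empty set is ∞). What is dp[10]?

1

 a  0  1  2  3  4  5  6  7  8  9 10 11 12 13 14 15
dp  0  -  1  -  2  -  3  1  4  2  1  1  2  2  2  3
(- denotes ∞ / unreachable)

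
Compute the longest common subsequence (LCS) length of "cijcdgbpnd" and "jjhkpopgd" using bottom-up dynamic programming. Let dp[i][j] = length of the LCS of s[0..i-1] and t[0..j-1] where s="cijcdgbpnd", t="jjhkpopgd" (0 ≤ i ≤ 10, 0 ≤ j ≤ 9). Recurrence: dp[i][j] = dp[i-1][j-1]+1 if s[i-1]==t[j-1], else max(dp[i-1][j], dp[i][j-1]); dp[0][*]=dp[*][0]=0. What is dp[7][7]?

1

   ''  j  j  h  k  p  o  p  g  d
''  0  0  0  0  0  0  0  0  0  0
 c  0  0  0  0  0  0  0  0  0  0
 i  0  0  0  0  0  0  0  0  0  0
 j  0  1  1  1  1  1  1  1  1  1
 c  0  1  1  1  1  1  1  1  1  1
 d  0  1  1  1  1  1  1  1  1  2
 g  0  1  1  1  1  1  1  1  2  2
 b  0  1  1  1  1  1  1  1  2  2
 p  0  1  1  1  1  2  2  2  2  2
 n  0  1  1  1  1  2  2  2  2  2
 d  0  1  1  1  1  2  2  2  2  3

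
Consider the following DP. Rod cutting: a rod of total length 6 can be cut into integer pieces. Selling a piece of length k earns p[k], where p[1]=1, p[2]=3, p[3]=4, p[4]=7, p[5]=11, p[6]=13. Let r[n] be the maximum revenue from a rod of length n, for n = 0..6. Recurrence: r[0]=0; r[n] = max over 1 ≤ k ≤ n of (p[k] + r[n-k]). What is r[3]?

4

   n    0    1    2    3    4    5    6
r[n]    0    1    3    4    7   11   13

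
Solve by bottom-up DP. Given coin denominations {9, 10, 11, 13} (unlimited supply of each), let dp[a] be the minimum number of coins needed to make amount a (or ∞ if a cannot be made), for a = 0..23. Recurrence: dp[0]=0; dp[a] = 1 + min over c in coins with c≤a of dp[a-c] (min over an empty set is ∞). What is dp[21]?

2

 a  0  1  2  3  4  5  6  7  8  9 10 11 12 13 14 15 16 17 18 19 20 21 22 23
dp  0  -  -  -  -  -  -  -  -  1  1  1  -  1  -  -  -  -  2  2  2  2  2  2
(- denotes ∞ / unreachable)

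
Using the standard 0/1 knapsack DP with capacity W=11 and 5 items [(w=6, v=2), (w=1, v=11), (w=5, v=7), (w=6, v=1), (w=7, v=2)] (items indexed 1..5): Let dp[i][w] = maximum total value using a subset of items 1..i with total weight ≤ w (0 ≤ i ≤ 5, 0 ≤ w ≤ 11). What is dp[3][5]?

i\w   0   1   2   3   4   5   6   7   8   9  10  11
  0   0   0   0   0   0   0   0   0   0   0   0   0
  1   0   0   0   0   0   0   2   2   2   2   2   2
  2   0  11  11  11  11  11  11  13  13  13  13  13
  3   0  11  11  11  11  11  18  18  18  18  18  18
  4   0  11  11  11  11  11  18  18  18  18  18  18
  5   0  11  11  11  11  11  18  18  18  18  18  18

11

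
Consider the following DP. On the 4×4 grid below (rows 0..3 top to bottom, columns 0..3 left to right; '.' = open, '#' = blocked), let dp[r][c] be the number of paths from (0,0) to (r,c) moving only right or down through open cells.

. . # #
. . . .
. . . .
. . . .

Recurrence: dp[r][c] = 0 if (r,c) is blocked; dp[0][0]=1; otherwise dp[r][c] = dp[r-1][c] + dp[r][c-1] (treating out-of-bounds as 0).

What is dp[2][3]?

r\c   0   1   2   3
  0   1   1   0   0
  1   1   2   2   2
  2   1   3   5   7
  3   1   4   9  16

7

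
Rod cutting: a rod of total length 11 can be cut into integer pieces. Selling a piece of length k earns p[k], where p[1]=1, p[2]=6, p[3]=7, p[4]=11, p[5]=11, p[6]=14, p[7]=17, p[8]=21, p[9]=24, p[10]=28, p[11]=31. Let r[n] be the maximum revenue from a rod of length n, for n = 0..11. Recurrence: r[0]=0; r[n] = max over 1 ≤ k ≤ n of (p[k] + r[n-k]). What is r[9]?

   n    0    1    2    3    4    5    6    7    8    9   10   11
r[n]    0    1    6    7   12   13   18   19   24   25   30   31

25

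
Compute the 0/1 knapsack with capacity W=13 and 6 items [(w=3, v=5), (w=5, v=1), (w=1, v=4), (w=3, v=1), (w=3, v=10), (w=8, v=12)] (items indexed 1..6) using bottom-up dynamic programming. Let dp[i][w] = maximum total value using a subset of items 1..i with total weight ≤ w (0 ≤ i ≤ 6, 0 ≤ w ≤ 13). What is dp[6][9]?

i\w   0   1   2   3   4   5   6   7   8   9  10  11  12  13
  0   0   0   0   0   0   0   0   0   0   0   0   0   0   0
  1   0   0   0   5   5   5   5   5   5   5   5   5   5   5
  2   0   0   0   5   5   5   5   5   6   6   6   6   6   6
  3   0   4   4   5   9   9   9   9   9  10  10  10  10  10
  4   0   4   4   5   9   9   9  10  10  10  10  10  11  11
  5   0   4   4  10  14  14  15  19  19  19  20  20  20  20
  6   0   4   4  10  14  14  15  19  19  19  20  22  26  26

19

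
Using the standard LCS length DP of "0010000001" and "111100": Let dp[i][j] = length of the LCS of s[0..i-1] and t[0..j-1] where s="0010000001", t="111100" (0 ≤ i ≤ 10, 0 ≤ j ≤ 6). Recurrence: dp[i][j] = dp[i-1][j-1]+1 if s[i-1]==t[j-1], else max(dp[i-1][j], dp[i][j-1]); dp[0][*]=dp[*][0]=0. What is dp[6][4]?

   ''  1  1  1  1  0  0
''  0  0  0  0  0  0  0
 0  0  0  0  0  0  1  1
 0  0  0  0  0  0  1  2
 1  0  1  1  1  1  1  2
 0  0  1  1  1  1  2  2
 0  0  1  1  1  1  2  3
 0  0  1  1  1  1  2  3
 0  0  1  1  1  1  2  3
 0  0  1  1  1  1  2  3
 0  0  1  1  1  1  2  3
 1  0  1  2  2  2  2  3

1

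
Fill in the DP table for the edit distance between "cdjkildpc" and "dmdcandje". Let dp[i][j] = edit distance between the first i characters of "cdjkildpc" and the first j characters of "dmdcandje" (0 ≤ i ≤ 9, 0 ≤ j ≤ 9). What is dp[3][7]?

   ''  d  m  d  c  a  n  d  j  e
''  0  1  2  3  4  5  6  7  8  9
 c  1  1  2  3  3  4  5  6  7  8
 d  2  1  2  2  3  4  5  5  6  7
 j  3  2  2  3  3  4  5  6  5  6
 k  4  3  3  3  4  4  5  6  6  6
 i  5  4  4  4  4  5  5  6  7  7
 l  6  5  5  5  5  5  6  6  7  8
 d  7  6  6  5  6  6  6  6  7  8
 p  8  7  7  6  6  7  7  7  7  8
 c  9  8  8  7  6  7  8  8  8  8

6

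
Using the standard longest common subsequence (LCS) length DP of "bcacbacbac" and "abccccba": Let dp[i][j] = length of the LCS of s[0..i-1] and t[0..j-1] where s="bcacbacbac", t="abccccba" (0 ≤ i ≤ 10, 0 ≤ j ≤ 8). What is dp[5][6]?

3

   ''  a  b  c  c  c  c  b  a
''  0  0  0  0  0  0  0  0  0
 b  0  0  1  1  1  1  1  1  1
 c  0  0  1  2  2  2  2  2  2
 a  0  1  1  2  2  2  2  2  3
 c  0  1  1  2  3  3  3  3  3
 b  0  1  2  2  3  3  3  4  4
 a  0  1  2  2  3  3  3  4  5
 c  0  1  2  3  3  4  4  4  5
 b  0  1  2  3  3  4  4  5  5
 a  0  1  2  3  3  4  4  5  6
 c  0  1  2  3  4  4  5  5  6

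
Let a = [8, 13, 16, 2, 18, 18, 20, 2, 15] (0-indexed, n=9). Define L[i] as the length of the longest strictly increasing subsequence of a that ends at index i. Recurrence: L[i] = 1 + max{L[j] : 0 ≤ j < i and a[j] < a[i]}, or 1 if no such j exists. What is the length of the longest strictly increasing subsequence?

5

   i    0    1    2    3    4    5    6    7    8
a[i]    8   13   16    2   18   18   20    2   15
L[i]    1    2    3    1    4    4    5    1    3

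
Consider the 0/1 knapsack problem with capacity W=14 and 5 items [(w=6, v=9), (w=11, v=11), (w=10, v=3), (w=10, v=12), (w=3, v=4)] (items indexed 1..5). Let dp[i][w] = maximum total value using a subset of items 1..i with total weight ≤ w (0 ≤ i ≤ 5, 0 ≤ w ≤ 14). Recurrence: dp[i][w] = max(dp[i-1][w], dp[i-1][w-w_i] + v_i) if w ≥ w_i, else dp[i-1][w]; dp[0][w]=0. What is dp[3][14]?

11

i\w   0   1   2   3   4   5   6   7   8   9  10  11  12  13  14
  0   0   0   0   0   0   0   0   0   0   0   0   0   0   0   0
  1   0   0   0   0   0   0   9   9   9   9   9   9   9   9   9
  2   0   0   0   0   0   0   9   9   9   9   9  11  11  11  11
  3   0   0   0   0   0   0   9   9   9   9   9  11  11  11  11
  4   0   0   0   0   0   0   9   9   9   9  12  12  12  12  12
  5   0   0   0   4   4   4   9   9   9  13  13  13  13  16  16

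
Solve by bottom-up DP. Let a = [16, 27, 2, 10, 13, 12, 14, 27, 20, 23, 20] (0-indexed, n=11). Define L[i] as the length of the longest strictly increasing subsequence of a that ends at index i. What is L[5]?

   i    0    1    2    3    4    5    6    7    8    9   10
a[i]   16   27    2   10   13   12   14   27   20   23   20
L[i]    1    2    1    2    3    3    4    5    5    6    5

3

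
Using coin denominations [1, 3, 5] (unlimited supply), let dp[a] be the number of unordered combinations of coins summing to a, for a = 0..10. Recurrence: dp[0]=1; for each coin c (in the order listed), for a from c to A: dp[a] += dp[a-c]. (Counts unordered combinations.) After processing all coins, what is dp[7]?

after  coin     0     1     2     3     4     5     6     7     8     9    10
          1     1     1     1     1     1     1     1     1     1     1     1
          3     1     1     1     2     2     2     3     3     3     4     4
          5     1     1     1     2     2     3     4     4     5     6     7

4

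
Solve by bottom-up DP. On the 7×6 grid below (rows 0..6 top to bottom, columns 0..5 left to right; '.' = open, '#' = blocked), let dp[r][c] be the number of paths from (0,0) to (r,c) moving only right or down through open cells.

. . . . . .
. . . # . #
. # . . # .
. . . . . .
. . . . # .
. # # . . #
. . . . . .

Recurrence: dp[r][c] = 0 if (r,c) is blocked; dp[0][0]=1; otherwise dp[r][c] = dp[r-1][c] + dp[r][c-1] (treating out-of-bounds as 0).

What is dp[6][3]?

r\c   0   1   2   3   4   5
  0   1   1   1   1   1   1
  1   1   2   3   0   1   0
  2   1   0   3   3   0   0
  3   1   1   4   7   7   7
  4   1   2   6  13   0   7
  5   1   0   0  13  13   0
  6   1   1   1  14  27  27

14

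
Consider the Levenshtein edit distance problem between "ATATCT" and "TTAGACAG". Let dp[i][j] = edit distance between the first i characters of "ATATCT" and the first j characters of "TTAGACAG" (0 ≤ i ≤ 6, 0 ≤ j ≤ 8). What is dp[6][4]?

4

   ''  T  T  A  G  A  C  A  G
''  0  1  2  3  4  5  6  7  8
 A  1  1  2  2  3  4  5  6  7
 T  2  1  1  2  3  4  5  6  7
 A  3  2  2  1  2  3  4  5  6
 T  4  3  2  2  2  3  4  5  6
 C  5  4  3  3  3  3  3  4  5
 T  6  5  4  4  4  4  4  4  5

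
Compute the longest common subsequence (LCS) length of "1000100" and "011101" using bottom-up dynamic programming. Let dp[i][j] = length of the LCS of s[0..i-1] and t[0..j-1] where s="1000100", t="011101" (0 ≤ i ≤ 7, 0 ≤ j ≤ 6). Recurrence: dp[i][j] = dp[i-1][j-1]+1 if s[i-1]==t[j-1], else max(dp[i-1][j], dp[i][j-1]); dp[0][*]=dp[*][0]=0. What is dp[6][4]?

2

   ''  0  1  1  1  0  1
''  0  0  0  0  0  0  0
 1  0  0  1  1  1  1  1
 0  0  1  1  1  1  2  2
 0  0  1  1  1  1  2  2
 0  0  1  1  1  1  2  2
 1  0  1  2  2  2  2  3
 0  0  1  2  2  2  3  3
 0  0  1  2  2  2  3  3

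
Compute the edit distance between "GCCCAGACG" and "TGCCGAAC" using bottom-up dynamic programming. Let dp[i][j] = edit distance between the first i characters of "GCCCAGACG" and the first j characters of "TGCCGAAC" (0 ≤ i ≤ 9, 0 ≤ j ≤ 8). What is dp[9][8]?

4

   ''  T  G  C  C  G  A  A  C
''  0  1  2  3  4  5  6  7  8
 G  1  1  1  2  3  4  5  6  7
 C  2  2  2  1  2  3  4  5  6
 C  3  3  3  2  1  2  3  4  5
 C  4  4  4  3  2  2  3  4  4
 A  5  5  5  4  3  3  2  3  4
 G  6  6  5  5  4  3  3  3  4
 A  7  7  6  6  5  4  3  3  4
 C  8  8  7  6  6  5  4  4  3
 G  9  9  8  7  7  6  5  5  4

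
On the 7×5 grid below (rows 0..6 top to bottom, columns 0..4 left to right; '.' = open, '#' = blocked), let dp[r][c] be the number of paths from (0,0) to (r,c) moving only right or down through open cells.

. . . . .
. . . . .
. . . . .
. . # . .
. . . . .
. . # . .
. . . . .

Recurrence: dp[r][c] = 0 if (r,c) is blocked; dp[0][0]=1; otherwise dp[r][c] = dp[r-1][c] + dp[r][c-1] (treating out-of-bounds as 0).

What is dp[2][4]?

15

r\c   0   1   2   3   4
  0   1   1   1   1   1
  1   1   2   3   4   5
  2   1   3   6  10  15
  3   1   4   0  10  25
  4   1   5   5  15  40
  5   1   6   0  15  55
  6   1   7   7  22  77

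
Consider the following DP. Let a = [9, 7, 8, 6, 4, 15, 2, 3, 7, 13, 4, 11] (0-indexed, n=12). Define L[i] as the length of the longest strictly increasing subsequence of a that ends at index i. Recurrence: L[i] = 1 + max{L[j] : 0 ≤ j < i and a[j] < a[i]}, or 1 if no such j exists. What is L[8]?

   i    0    1    2    3    4    5    6    7    8    9   10   11
a[i]    9    7    8    6    4   15    2    3    7   13    4   11
L[i]    1    1    2    1    1    3    1    2    3    4    3    4

3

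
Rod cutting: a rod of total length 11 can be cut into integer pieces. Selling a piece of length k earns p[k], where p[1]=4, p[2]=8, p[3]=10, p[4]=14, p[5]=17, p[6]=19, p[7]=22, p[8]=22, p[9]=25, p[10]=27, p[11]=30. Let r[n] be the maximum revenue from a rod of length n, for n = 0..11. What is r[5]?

20

   n    0    1    2    3    4    5    6    7    8    9   10   11
r[n]    0    4    8   12   16   20   24   28   32   36   40   44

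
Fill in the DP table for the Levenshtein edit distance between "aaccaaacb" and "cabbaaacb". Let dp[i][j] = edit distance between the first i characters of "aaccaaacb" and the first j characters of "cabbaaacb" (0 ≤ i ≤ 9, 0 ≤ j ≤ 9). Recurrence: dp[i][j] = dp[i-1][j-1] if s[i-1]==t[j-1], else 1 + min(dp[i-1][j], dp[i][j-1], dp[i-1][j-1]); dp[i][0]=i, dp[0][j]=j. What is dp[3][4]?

   ''  c  a  b  b  a  a  a  c  b
''  0  1  2  3  4  5  6  7  8  9
 a  1  1  1  2  3  4  5  6  7  8
 a  2  2  1  2  3  3  4  5  6  7
 c  3  2  2  2  3  4  4  5  5  6
 c  4  3  3  3  3  4  5  5  5  6
 a  5  4  3  4  4  3  4  5  6  6
 a  6  5  4  4  5  4  3  4  5  6
 a  7  6  5  5  5  5  4  3  4  5
 c  8  7  6  6  6  6  5  4  3  4
 b  9  8  7  6  6  7  6  5  4  3

3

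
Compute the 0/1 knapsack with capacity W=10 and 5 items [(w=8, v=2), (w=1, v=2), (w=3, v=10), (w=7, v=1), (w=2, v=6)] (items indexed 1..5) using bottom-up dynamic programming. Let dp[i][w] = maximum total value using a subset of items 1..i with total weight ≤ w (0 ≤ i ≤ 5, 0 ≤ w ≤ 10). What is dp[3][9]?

i\w   0   1   2   3   4   5   6   7   8   9  10
  0   0   0   0   0   0   0   0   0   0   0   0
  1   0   0   0   0   0   0   0   0   2   2   2
  2   0   2   2   2   2   2   2   2   2   4   4
  3   0   2   2  10  12  12  12  12  12  12  12
  4   0   2   2  10  12  12  12  12  12  12  12
  5   0   2   6  10  12  16  18  18  18  18  18

12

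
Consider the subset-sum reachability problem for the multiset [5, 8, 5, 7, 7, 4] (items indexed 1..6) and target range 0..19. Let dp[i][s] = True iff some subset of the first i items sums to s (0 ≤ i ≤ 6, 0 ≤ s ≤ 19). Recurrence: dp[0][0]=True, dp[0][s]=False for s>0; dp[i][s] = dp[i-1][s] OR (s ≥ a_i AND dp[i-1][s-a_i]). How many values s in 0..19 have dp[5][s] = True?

12

i\s   0   1   2   3   4   5   6   7   8   9  10  11  12  13  14  15  16  17  18  19
  0   T   F   F   F   F   F   F   F   F   F   F   F   F   F   F   F   F   F   F   F
  1   T   F   F   F   F   T   F   F   F   F   F   F   F   F   F   F   F   F   F   F
  2   T   F   F   F   F   T   F   F   T   F   F   F   F   T   F   F   F   F   F   F
  3   T   F   F   F   F   T   F   F   T   F   T   F   F   T   F   F   F   F   T   F
  4   T   F   F   F   F   T   F   T   T   F   T   F   T   T   F   T   F   T   T   F
  5   T   F   F   F   F   T   F   T   T   F   T   F   T   T   T   T   F   T   T   T
  6   T   F   F   F   T   T   F   T   T   T   T   T   T   T   T   T   T   T   T   T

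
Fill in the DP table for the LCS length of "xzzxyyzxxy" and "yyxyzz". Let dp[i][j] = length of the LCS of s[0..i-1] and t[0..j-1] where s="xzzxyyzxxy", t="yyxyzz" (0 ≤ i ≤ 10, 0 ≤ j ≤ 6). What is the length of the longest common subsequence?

4

   ''  y  y  x  y  z  z
''  0  0  0  0  0  0  0
 x  0  0  0  1  1  1  1
 z  0  0  0  1  1  2  2
 z  0  0  0  1  1  2  3
 x  0  0  0  1  1  2  3
 y  0  1  1  1  2  2  3
 y  0  1  2  2  2  2  3
 z  0  1  2  2  2  3  3
 x  0  1  2  3  3  3  3
 x  0  1  2  3  3  3  3
 y  0  1  2  3  4  4  4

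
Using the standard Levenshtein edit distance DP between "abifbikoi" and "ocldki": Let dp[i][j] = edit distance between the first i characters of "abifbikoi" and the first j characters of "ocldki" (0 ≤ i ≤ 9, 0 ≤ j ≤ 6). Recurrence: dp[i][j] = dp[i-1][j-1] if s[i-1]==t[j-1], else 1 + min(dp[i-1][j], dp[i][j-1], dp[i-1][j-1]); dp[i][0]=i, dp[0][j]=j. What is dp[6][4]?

   ''  o  c  l  d  k  i
''  0  1  2  3  4  5  6
 a  1  1  2  3  4  5  6
 b  2  2  2  3  4  5  6
 i  3  3  3  3  4  5  5
 f  4  4  4  4  4  5  6
 b  5  5  5  5  5  5  6
 i  6  6  6  6  6  6  5
 k  7  7  7  7  7  6  6
 o  8  7  8  8  8  7  7
 i  9  8  8  9  9  8  7

6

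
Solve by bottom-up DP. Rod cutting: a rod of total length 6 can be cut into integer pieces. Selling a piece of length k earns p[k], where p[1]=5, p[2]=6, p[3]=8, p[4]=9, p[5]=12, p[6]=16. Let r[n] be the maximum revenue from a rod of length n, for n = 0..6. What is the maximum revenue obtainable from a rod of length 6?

30

   n    0    1    2    3    4    5    6
r[n]    0    5   10   15   20   25   30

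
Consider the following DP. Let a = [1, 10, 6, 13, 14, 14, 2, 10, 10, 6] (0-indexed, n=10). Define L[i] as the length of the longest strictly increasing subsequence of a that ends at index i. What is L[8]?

3

   i    0    1    2    3    4    5    6    7    8    9
a[i]    1   10    6   13   14   14    2   10   10    6
L[i]    1    2    2    3    4    4    2    3    3    3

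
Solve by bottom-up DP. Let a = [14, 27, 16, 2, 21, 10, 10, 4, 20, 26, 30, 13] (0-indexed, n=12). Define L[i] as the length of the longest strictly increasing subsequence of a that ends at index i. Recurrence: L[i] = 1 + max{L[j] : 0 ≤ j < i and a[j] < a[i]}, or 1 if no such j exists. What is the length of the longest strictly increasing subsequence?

5

   i    0    1    2    3    4    5    6    7    8    9   10   11
a[i]   14   27   16    2   21   10   10    4   20   26   30   13
L[i]    1    2    2    1    3    2    2    2    3    4    5    3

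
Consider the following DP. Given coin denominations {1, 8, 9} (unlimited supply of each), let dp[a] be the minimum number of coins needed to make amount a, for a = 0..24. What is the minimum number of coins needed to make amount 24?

 a  0  1  2  3  4  5  6  7  8  9 10 11 12 13 14 15 16 17 18 19 20 21 22 23 24
dp  0  1  2  3  4  5  6  7  1  1  2  3  4  5  6  7  2  2  2  3  4  5  6  7  3

3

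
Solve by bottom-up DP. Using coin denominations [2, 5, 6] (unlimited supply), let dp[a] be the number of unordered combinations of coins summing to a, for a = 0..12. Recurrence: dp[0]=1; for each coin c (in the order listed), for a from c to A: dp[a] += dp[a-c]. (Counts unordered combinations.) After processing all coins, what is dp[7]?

after  coin     0     1     2     3     4     5     6     7     8     9    10    11    12
          2     1     0     1     0     1     0     1     0     1     0     1     0     1
          5     1     0     1     0     1     1     1     1     1     1     2     1     2
          6     1     0     1     0     1     1     2     1     2     1     3     2     4

1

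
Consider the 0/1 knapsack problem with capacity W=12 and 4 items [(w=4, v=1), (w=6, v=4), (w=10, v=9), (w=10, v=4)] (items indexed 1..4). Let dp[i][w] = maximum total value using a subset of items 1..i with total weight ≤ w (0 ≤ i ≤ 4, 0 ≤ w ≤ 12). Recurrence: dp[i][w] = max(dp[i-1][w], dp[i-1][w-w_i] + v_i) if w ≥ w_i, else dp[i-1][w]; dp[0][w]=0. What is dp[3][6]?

i\w   0   1   2   3   4   5   6   7   8   9  10  11  12
  0   0   0   0   0   0   0   0   0   0   0   0   0   0
  1   0   0   0   0   1   1   1   1   1   1   1   1   1
  2   0   0   0   0   1   1   4   4   4   4   5   5   5
  3   0   0   0   0   1   1   4   4   4   4   9   9   9
  4   0   0   0   0   1   1   4   4   4   4   9   9   9

4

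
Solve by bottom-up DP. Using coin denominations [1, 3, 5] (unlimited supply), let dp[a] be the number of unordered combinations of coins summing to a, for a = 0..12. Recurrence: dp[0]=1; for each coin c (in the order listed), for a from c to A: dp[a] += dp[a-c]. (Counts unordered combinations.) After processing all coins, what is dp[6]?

4

after  coin     0     1     2     3     4     5     6     7     8     9    10    11    12
          1     1     1     1     1     1     1     1     1     1     1     1     1     1
          3     1     1     1     2     2     2     3     3     3     4     4     4     5
          5     1     1     1     2     2     3     4     4     5     6     7     8     9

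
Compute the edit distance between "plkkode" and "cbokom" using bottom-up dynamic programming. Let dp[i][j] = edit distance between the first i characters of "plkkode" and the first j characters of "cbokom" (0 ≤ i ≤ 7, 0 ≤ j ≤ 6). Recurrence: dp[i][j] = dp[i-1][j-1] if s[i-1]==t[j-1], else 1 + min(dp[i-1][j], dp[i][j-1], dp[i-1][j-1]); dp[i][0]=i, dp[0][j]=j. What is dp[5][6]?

4

   ''  c  b  o  k  o  m
''  0  1  2  3  4  5  6
 p  1  1  2  3  4  5  6
 l  2  2  2  3  4  5  6
 k  3  3  3  3  3  4  5
 k  4  4  4  4  3  4  5
 o  5  5  5  4  4  3  4
 d  6  6  6  5  5  4  4
 e  7  7  7  6  6  5  5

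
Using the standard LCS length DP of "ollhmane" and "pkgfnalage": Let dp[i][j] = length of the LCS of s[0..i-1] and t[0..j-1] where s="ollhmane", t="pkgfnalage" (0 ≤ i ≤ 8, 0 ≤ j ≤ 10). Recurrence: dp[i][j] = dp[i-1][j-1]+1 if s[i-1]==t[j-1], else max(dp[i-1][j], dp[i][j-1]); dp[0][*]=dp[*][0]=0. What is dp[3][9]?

1

   ''  p  k  g  f  n  a  l  a  g  e
''  0  0  0  0  0  0  0  0  0  0  0
 o  0  0  0  0  0  0  0  0  0  0  0
 l  0  0  0  0  0  0  0  1  1  1  1
 l  0  0  0  0  0  0  0  1  1  1  1
 h  0  0  0  0  0  0  0  1  1  1  1
 m  0  0  0  0  0  0  0  1  1  1  1
 a  0  0  0  0  0  0  1  1  2  2  2
 n  0  0  0  0  0  1  1  1  2  2  2
 e  0  0  0  0  0  1  1  1  2  2  3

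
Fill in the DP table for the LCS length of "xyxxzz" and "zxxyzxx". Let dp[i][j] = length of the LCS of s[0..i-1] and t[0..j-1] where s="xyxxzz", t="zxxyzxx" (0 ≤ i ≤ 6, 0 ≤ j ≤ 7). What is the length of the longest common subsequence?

4

   ''  z  x  x  y  z  x  x
''  0  0  0  0  0  0  0  0
 x  0  0  1  1  1  1  1  1
 y  0  0  1  1  2  2  2  2
 x  0  0  1  2  2  2  3  3
 x  0  0  1  2  2  2  3  4
 z  0  1  1  2  2  3  3  4
 z  0  1  1  2  2  3  3  4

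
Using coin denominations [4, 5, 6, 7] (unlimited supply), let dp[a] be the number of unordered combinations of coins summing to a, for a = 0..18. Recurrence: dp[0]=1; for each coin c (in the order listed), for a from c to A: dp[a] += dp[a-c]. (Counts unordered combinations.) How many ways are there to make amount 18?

5

after  coin     0     1     2     3     4     5     6     7     8     9    10    11    12    13    14    15    16    17    18
          4     1     0     0     0     1     0     0     0     1     0     0     0     1     0     0     0     1     0     0
          5     1     0     0     0     1     1     0     0     1     1     1     0     1     1     1     1     1     1     1
          6     1     0     0     0     1     1     1     0     1     1     2     1     2     1     2     2     3     2     3
          7     1     0     0     0     1     1     1     1     1     1     2     2     3     2     3     3     4     4     5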